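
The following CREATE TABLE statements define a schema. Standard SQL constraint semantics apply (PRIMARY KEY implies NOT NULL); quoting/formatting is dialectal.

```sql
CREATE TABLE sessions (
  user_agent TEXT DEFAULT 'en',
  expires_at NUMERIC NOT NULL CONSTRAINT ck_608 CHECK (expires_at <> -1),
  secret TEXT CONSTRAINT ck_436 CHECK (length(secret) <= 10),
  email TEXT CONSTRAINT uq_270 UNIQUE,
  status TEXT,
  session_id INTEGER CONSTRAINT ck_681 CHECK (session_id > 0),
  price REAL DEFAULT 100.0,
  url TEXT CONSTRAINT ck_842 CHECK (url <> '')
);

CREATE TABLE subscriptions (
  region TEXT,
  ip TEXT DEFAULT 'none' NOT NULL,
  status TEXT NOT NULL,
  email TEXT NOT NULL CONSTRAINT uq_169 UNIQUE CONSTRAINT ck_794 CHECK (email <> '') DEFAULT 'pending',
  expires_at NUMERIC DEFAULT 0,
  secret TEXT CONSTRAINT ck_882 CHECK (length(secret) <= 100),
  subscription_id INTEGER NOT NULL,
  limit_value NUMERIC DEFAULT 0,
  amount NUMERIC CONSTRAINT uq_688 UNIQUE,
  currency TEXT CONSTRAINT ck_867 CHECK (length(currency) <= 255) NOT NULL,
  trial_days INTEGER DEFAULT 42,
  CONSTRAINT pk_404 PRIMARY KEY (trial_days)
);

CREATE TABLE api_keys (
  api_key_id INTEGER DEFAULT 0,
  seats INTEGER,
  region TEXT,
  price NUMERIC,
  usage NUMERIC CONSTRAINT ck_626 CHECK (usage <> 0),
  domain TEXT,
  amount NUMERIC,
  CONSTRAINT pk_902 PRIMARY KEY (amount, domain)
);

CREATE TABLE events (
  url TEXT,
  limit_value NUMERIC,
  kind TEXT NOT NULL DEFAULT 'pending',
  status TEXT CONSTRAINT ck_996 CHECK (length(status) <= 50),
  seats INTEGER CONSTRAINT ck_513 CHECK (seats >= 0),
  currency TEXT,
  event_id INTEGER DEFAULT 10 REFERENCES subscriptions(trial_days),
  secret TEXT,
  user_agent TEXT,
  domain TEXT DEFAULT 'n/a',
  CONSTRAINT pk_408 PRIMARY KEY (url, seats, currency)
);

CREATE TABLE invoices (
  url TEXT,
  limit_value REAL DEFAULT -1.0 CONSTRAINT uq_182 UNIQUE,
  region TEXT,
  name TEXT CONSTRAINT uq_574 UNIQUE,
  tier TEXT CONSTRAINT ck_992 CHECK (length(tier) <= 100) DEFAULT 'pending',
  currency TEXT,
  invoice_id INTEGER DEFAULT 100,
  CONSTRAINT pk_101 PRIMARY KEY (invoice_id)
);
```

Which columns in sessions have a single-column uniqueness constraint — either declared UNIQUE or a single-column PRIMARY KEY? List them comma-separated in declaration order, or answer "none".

- user_agent: no UNIQUE or single-column PK constraint.
- expires_at: no UNIQUE or single-column PK constraint.
- secret: no UNIQUE or single-column PK constraint.
- email: declared UNIQUE → unique.
- status: no UNIQUE or single-column PK constraint.
- session_id: no UNIQUE or single-column PK constraint.
- price: no UNIQUE or single-column PK constraint.
- url: no UNIQUE or single-column PK constraint.

email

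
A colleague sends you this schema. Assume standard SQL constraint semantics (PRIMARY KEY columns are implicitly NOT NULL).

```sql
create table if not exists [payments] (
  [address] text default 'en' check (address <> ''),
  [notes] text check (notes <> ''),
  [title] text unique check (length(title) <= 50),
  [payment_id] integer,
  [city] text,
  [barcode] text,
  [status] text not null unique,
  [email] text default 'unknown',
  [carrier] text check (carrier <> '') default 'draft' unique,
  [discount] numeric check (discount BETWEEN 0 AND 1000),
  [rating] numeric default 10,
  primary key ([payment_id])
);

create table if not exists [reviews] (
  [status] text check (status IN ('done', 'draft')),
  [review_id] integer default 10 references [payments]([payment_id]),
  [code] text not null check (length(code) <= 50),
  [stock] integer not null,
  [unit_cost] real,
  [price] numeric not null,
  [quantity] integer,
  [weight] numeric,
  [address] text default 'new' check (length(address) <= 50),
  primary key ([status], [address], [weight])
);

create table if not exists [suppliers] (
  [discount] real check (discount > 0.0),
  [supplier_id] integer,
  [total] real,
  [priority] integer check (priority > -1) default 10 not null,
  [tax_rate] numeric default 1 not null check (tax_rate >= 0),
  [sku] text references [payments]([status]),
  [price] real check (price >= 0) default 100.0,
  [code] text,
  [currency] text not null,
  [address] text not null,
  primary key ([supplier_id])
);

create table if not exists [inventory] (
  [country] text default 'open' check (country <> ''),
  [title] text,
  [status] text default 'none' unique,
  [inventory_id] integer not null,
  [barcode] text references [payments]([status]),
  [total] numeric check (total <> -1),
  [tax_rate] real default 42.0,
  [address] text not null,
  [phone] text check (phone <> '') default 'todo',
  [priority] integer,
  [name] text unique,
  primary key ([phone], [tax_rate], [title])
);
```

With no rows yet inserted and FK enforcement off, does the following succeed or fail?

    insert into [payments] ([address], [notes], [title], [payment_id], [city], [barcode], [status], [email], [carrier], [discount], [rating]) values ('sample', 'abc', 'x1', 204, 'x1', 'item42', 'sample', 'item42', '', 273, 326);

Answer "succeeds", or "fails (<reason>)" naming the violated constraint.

fails (CHECK on carrier)

The value '' for carrier violates CHECK (carrier <> '').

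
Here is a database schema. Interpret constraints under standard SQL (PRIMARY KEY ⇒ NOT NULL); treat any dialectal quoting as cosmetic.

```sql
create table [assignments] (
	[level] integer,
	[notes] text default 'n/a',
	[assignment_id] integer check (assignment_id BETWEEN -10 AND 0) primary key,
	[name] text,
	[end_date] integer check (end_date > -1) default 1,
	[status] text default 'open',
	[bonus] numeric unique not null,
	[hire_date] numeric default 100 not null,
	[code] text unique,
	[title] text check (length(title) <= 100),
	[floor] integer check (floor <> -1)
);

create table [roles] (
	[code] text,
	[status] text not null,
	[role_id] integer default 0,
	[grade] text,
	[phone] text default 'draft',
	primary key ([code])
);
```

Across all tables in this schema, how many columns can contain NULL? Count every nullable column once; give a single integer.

11

assignments: 8 nullable (level, notes, name, end_date, status, code, title, floor — PK (assignment_id) and explicit NOT NULL columns excluded).
roles: 3 nullable (role_id, grade, phone — PK (code) and explicit NOT NULL columns excluded).
Total: 8 + 3 = 11.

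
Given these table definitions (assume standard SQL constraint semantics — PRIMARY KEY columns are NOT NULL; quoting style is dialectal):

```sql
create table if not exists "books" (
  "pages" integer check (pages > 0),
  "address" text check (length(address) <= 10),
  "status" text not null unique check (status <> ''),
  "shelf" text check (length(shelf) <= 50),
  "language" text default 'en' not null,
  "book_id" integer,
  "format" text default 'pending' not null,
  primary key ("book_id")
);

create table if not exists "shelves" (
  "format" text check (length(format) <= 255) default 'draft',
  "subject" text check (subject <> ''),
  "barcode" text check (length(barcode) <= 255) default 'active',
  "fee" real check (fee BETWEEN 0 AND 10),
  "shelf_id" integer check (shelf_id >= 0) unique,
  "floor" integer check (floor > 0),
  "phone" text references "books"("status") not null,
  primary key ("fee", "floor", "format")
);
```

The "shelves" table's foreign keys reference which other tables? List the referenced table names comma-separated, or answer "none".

books

- phone REFERENCES books(status).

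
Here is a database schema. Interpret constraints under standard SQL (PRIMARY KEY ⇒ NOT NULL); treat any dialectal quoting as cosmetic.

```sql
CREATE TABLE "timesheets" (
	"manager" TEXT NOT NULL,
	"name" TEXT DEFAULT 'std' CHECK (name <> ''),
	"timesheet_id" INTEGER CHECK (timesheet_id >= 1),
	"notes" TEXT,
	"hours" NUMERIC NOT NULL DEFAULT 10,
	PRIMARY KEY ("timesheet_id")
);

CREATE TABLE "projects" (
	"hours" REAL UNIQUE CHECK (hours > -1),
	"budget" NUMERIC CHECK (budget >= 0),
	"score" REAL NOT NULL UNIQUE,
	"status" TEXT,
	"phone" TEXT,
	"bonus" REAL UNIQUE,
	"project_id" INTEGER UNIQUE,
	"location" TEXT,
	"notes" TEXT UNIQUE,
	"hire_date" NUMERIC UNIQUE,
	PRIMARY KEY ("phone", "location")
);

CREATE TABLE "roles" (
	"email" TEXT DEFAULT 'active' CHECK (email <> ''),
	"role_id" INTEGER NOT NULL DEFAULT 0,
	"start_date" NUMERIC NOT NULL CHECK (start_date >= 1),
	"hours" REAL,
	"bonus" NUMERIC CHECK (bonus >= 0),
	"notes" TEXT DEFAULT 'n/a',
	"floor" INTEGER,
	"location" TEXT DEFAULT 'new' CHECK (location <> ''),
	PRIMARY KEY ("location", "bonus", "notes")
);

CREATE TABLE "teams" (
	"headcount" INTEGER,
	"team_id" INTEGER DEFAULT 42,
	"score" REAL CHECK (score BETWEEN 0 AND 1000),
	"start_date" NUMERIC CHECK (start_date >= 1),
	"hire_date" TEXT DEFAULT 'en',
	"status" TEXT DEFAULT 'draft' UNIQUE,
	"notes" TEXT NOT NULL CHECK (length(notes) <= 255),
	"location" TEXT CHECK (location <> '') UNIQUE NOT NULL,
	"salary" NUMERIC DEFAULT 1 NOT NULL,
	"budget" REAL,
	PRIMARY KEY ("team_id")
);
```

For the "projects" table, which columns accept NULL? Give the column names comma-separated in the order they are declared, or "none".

hours, budget, status, bonus, project_id, notes, hire_date

- hours: CHECK does not forbid NULL (a CHECK constraint passes when its expression is NULL) → nullable.
- budget: CHECK does not forbid NULL (a CHECK constraint passes when its expression is NULL) → nullable.
- score: declared NOT NULL → not nullable.
- status: no NOT NULL constraint applies → nullable.
- phone: part of the PRIMARY KEY, which implies NOT NULL → not nullable.
- bonus: UNIQUE does not imply NOT NULL → nullable.
- project_id: UNIQUE does not imply NOT NULL → nullable.
- location: part of the PRIMARY KEY, which implies NOT NULL → not nullable.
- notes: UNIQUE does not imply NOT NULL → nullable.
- hire_date: UNIQUE does not imply NOT NULL → nullable.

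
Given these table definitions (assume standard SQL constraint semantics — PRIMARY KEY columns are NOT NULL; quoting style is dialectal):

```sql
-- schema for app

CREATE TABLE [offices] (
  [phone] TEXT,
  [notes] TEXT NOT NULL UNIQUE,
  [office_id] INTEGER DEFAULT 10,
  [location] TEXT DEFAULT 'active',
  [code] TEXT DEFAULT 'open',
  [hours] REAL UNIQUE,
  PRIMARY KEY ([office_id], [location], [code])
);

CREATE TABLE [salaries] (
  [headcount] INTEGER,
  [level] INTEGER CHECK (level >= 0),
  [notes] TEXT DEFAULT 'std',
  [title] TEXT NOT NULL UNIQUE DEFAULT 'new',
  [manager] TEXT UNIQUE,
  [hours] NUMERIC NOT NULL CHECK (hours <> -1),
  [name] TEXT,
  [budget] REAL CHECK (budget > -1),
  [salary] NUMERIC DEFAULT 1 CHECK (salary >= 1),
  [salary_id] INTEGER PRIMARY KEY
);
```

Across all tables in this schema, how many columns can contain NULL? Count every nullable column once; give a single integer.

offices: 2 nullable (phone, hours — PK (office_id, location, code) and explicit NOT NULL columns excluded).
salaries: 7 nullable (headcount, level, notes, manager, name, budget, salary — PK (salary_id) and explicit NOT NULL columns excluded).
Total: 2 + 7 = 9.

9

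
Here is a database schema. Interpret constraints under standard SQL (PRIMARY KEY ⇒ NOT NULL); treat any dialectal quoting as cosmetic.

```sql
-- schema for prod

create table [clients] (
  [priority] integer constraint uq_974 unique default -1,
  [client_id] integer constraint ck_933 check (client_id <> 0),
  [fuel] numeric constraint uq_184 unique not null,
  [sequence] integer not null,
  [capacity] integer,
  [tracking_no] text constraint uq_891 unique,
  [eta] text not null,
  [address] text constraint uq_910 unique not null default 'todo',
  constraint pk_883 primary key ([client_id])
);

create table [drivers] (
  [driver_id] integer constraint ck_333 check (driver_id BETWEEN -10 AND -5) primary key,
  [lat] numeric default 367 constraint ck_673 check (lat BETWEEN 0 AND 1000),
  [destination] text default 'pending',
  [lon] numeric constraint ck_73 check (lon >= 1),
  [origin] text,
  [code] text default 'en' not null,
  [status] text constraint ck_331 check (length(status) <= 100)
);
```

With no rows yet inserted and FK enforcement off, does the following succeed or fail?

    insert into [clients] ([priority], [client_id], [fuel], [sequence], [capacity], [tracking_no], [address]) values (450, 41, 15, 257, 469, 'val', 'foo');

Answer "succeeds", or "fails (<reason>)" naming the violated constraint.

eta is omitted from the column list and has no DEFAULT, so it would receive NULL.
But eta is declared NOT NULL.

fails (NOT NULL on eta)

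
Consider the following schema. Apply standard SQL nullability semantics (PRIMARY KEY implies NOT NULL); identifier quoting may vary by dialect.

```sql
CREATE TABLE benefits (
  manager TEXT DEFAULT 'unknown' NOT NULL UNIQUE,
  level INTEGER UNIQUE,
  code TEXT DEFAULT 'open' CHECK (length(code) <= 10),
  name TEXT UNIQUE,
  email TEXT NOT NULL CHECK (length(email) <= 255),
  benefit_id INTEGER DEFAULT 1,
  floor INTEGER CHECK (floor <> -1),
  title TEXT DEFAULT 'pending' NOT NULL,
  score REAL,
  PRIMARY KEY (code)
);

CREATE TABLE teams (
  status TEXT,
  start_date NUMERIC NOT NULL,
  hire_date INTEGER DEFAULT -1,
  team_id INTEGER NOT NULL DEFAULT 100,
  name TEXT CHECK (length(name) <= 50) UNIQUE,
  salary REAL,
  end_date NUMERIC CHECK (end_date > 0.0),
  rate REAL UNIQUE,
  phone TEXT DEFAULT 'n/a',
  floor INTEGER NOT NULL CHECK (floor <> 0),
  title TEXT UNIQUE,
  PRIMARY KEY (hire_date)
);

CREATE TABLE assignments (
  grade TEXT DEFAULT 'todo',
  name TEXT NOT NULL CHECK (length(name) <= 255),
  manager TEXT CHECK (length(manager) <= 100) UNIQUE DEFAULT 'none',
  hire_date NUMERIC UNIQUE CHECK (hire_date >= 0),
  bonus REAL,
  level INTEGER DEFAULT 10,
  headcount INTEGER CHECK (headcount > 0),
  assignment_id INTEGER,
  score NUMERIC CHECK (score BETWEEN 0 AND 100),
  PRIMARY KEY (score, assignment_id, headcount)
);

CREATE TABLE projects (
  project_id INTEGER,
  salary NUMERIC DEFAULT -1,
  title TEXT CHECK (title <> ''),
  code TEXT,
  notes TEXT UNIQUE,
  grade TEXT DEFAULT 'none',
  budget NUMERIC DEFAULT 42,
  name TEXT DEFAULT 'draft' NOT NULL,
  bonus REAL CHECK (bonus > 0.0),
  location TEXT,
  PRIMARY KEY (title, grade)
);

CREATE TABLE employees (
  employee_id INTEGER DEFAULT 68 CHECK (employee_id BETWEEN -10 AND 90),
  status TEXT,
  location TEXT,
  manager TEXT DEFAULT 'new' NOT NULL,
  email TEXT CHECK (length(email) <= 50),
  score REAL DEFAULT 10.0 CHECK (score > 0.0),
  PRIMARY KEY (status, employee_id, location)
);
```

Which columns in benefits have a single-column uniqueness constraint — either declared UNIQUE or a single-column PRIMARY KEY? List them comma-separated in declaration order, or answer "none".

- manager: declared UNIQUE → unique.
- level: declared UNIQUE → unique.
- code: single-column PRIMARY KEY → unique.
- name: declared UNIQUE → unique.
- email: no UNIQUE or single-column PK constraint.
- benefit_id: no UNIQUE or single-column PK constraint.
- floor: no UNIQUE or single-column PK constraint.
- title: no UNIQUE or single-column PK constraint.
- score: no UNIQUE or single-column PK constraint.

manager, level, code, name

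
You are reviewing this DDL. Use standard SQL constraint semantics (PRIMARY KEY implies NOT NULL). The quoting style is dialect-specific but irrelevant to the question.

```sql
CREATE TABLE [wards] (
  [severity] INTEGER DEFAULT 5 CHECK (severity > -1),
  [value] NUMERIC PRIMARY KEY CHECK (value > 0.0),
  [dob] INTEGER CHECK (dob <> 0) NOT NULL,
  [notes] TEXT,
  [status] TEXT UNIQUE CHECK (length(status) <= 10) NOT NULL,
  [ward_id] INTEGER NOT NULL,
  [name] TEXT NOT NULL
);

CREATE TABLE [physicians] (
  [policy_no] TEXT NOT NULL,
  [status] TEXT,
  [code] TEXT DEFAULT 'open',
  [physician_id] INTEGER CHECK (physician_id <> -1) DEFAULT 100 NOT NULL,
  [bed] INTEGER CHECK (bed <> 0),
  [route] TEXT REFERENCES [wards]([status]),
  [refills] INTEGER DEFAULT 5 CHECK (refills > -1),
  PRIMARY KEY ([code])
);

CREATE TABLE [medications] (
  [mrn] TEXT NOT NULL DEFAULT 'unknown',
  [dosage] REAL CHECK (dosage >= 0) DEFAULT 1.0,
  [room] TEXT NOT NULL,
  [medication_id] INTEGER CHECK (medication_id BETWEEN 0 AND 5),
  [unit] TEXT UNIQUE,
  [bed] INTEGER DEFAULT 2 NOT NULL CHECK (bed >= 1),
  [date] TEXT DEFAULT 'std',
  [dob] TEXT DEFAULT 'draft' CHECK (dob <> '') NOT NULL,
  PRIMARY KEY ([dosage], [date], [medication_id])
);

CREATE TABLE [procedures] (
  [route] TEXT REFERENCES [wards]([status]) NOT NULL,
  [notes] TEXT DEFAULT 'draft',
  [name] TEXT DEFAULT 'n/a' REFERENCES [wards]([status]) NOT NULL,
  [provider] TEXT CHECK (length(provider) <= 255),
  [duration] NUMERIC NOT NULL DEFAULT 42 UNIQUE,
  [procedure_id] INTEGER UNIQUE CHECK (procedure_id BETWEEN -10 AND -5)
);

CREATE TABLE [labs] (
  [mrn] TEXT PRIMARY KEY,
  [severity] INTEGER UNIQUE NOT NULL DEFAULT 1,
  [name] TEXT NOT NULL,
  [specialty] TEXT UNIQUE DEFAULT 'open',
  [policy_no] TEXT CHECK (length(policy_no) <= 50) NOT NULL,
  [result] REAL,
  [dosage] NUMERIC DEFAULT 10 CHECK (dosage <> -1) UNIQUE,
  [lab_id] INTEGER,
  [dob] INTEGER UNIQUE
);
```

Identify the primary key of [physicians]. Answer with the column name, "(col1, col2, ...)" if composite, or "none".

code is declared PRIMARY KEY as a table-level PRIMARY KEY clause.

code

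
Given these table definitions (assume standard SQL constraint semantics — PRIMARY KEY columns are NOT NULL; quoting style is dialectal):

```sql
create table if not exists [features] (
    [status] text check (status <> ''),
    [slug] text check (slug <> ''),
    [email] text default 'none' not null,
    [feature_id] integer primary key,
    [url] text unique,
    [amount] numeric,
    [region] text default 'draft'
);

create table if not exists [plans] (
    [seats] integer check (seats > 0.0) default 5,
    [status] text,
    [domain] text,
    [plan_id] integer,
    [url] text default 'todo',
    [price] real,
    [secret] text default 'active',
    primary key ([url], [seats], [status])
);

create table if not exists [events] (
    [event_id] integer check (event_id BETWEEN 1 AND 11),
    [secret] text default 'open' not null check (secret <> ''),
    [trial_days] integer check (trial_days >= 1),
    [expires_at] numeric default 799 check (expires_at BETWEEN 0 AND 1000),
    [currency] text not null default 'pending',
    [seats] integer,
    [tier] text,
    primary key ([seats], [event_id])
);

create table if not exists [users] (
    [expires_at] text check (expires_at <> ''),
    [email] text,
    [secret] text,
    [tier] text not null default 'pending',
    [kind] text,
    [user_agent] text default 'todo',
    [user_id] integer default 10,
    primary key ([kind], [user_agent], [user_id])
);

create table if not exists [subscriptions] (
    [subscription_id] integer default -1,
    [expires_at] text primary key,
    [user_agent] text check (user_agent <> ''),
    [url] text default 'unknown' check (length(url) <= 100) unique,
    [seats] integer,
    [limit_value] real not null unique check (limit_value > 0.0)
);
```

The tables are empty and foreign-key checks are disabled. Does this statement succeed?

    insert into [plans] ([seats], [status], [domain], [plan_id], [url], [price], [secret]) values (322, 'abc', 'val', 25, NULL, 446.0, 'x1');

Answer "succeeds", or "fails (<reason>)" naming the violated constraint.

url is explicitly set to NULL, but url is part of the PRIMARY KEY (implied NOT NULL).

fails (NOT NULL on url)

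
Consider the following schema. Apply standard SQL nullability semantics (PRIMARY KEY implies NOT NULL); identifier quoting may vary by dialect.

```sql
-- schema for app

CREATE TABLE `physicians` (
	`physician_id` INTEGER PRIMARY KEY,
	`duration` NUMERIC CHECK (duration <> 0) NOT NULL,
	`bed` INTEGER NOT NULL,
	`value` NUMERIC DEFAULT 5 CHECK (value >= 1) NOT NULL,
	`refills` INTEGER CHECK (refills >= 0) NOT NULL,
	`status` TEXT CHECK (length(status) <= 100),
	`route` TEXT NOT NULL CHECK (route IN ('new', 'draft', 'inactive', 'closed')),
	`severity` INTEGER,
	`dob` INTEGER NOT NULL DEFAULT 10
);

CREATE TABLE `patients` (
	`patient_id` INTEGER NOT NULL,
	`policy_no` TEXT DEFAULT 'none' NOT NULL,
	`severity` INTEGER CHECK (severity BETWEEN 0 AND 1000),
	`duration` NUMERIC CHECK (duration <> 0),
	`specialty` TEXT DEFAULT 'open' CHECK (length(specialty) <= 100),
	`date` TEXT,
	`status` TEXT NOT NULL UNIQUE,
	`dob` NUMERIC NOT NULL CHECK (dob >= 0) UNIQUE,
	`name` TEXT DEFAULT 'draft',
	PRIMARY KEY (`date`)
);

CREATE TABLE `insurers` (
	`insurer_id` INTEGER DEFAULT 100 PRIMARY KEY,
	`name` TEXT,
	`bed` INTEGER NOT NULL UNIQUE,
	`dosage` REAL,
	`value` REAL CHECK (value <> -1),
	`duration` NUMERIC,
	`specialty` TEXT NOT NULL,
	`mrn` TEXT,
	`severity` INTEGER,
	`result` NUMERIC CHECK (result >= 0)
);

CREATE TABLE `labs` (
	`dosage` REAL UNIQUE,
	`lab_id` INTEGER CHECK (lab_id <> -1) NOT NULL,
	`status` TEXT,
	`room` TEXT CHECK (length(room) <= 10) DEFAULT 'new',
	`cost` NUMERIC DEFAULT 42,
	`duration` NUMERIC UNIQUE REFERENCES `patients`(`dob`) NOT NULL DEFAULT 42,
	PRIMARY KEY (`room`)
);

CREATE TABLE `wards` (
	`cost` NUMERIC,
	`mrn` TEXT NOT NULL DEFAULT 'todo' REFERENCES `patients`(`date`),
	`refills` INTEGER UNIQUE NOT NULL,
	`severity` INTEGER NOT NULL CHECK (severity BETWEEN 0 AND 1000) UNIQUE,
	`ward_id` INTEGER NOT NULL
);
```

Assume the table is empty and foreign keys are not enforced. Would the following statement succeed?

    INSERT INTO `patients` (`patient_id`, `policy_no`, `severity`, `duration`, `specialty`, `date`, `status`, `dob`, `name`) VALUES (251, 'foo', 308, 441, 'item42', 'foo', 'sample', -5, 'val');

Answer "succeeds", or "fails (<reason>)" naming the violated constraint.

fails (CHECK on dob)

The value -5 for dob violates CHECK (dob >= 0).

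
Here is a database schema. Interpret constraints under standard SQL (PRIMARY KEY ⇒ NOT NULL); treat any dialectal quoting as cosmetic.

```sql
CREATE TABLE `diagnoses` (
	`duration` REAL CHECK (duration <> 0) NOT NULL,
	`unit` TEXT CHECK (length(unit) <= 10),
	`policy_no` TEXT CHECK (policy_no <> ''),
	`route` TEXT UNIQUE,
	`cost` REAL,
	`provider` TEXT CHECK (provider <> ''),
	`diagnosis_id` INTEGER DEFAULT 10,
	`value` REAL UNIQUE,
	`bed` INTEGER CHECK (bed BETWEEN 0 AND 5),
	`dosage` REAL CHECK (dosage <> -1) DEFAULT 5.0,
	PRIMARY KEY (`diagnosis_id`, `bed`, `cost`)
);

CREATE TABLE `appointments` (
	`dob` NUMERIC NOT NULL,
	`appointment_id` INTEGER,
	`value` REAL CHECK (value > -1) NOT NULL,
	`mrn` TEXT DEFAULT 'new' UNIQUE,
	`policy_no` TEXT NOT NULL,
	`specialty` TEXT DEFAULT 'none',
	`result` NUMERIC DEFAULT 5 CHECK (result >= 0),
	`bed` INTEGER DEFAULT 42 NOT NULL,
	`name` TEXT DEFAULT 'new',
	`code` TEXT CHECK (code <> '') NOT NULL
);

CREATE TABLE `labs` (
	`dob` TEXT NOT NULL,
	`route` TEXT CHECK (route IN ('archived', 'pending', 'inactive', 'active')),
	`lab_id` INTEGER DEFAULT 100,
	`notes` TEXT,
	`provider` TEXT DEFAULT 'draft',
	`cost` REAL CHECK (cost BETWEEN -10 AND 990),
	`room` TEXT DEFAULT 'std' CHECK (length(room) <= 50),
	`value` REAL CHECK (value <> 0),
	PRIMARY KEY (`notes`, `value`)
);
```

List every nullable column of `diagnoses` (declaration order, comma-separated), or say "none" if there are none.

unit, policy_no, route, provider, value, dosage

- duration: declared NOT NULL → not nullable.
- unit: CHECK does not forbid NULL (a CHECK constraint passes when its expression is NULL) → nullable.
- policy_no: CHECK does not forbid NULL (a CHECK constraint passes when its expression is NULL) → nullable.
- route: UNIQUE does not imply NOT NULL → nullable.
- cost: part of the PRIMARY KEY, which implies NOT NULL → not nullable.
- provider: CHECK does not forbid NULL (a CHECK constraint passes when its expression is NULL) → nullable.
- diagnosis_id: part of the PRIMARY KEY, which implies NOT NULL → not nullable.
- value: UNIQUE does not imply NOT NULL → nullable.
- bed: part of the PRIMARY KEY, which implies NOT NULL → not nullable.
- dosage: CHECK does not forbid NULL (a CHECK constraint passes when its expression is NULL) → nullable.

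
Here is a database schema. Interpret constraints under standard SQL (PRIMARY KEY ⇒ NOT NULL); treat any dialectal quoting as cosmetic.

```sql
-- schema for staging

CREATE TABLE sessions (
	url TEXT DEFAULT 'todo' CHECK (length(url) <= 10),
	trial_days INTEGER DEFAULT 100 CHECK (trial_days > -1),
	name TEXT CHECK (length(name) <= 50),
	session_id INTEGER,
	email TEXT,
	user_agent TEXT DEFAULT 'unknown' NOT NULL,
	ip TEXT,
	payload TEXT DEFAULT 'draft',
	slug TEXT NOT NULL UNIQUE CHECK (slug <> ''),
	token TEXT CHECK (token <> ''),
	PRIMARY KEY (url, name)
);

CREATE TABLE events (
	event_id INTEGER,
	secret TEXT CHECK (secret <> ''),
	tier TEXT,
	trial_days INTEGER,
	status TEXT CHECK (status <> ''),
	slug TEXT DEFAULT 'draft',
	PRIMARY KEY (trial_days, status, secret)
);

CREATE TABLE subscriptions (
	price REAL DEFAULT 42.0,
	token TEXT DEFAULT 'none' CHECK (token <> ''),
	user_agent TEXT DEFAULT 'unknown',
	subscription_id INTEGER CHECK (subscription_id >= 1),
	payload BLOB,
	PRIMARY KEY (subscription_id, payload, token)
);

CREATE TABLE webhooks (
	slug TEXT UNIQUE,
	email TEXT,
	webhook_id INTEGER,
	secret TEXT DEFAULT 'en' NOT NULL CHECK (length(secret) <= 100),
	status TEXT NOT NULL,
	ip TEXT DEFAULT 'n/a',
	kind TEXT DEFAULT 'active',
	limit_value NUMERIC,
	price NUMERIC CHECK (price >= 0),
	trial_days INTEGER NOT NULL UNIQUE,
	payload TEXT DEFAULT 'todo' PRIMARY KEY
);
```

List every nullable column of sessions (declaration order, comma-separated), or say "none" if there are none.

- url: part of the PRIMARY KEY, which implies NOT NULL → not nullable.
- trial_days: CHECK does not forbid NULL (a CHECK constraint passes when its expression is NULL) → nullable.
- name: part of the PRIMARY KEY, which implies NOT NULL → not nullable.
- session_id: no NOT NULL constraint applies → nullable.
- email: no NOT NULL constraint applies → nullable.
- user_agent: declared NOT NULL → not nullable.
- ip: no NOT NULL constraint applies → nullable.
- payload: DEFAULT only fills an omitted column; an explicit NULL is still allowed → nullable.
- slug: declared NOT NULL → not nullable.
- token: CHECK does not forbid NULL (a CHECK constraint passes when its expression is NULL) → nullable.

trial_days, session_id, email, ip, payload, token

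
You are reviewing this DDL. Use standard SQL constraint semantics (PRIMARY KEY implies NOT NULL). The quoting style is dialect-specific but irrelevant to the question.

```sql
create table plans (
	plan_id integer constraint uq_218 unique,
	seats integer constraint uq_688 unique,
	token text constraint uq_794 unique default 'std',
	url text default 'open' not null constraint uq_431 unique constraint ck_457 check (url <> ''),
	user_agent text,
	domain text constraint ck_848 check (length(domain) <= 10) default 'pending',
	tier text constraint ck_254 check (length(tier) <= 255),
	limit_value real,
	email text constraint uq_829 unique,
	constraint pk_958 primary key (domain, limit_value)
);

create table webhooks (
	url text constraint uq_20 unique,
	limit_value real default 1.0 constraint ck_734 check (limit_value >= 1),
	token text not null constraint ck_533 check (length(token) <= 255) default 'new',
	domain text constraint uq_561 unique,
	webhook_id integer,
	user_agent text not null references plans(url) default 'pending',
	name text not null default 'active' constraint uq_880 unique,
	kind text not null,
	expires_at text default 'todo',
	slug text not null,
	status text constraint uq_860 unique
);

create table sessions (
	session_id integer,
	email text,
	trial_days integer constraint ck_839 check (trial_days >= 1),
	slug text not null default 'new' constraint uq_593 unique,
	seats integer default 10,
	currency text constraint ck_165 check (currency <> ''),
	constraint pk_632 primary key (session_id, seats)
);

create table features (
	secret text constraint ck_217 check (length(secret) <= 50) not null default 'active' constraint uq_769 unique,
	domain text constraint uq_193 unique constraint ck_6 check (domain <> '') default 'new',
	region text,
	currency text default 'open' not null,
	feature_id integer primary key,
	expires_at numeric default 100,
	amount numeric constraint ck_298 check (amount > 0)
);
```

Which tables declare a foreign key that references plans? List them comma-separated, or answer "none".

- webhooks.user_agent references plans(url).

webhooks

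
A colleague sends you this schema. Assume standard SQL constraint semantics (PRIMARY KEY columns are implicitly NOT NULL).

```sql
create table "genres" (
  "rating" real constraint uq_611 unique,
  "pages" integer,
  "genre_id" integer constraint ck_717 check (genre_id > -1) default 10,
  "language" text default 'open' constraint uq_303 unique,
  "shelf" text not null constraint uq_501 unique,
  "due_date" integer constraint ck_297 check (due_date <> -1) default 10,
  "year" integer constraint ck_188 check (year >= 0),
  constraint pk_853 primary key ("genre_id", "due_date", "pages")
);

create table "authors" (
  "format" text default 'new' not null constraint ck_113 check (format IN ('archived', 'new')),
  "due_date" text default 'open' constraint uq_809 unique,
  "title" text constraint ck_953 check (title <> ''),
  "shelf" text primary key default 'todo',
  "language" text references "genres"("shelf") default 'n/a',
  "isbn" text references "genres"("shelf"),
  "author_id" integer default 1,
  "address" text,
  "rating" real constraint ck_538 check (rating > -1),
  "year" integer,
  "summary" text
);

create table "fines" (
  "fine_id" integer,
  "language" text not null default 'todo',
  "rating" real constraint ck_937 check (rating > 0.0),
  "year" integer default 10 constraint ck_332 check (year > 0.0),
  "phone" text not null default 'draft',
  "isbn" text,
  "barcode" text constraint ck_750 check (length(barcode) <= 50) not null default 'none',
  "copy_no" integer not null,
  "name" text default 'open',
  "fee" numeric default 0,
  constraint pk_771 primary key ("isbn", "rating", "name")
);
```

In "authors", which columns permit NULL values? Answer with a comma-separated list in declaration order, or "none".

- format: declared NOT NULL → not nullable.
- due_date: UNIQUE does not imply NOT NULL → nullable.
- title: CHECK does not forbid NULL (a CHECK constraint passes when its expression is NULL) → nullable.
- shelf: part of the PRIMARY KEY, which implies NOT NULL → not nullable.
- language: a foreign key column may be NULL unless separately constrained → nullable.
- isbn: a foreign key column may be NULL unless separately constrained → nullable.
- author_id: DEFAULT only fills an omitted column; an explicit NULL is still allowed → nullable.
- address: no NOT NULL constraint applies → nullable.
- rating: CHECK does not forbid NULL (a CHECK constraint passes when its expression is NULL) → nullable.
- year: no NOT NULL constraint applies → nullable.
- summary: no NOT NULL constraint applies → nullable.

due_date, title, language, isbn, author_id, address, rating, year, summary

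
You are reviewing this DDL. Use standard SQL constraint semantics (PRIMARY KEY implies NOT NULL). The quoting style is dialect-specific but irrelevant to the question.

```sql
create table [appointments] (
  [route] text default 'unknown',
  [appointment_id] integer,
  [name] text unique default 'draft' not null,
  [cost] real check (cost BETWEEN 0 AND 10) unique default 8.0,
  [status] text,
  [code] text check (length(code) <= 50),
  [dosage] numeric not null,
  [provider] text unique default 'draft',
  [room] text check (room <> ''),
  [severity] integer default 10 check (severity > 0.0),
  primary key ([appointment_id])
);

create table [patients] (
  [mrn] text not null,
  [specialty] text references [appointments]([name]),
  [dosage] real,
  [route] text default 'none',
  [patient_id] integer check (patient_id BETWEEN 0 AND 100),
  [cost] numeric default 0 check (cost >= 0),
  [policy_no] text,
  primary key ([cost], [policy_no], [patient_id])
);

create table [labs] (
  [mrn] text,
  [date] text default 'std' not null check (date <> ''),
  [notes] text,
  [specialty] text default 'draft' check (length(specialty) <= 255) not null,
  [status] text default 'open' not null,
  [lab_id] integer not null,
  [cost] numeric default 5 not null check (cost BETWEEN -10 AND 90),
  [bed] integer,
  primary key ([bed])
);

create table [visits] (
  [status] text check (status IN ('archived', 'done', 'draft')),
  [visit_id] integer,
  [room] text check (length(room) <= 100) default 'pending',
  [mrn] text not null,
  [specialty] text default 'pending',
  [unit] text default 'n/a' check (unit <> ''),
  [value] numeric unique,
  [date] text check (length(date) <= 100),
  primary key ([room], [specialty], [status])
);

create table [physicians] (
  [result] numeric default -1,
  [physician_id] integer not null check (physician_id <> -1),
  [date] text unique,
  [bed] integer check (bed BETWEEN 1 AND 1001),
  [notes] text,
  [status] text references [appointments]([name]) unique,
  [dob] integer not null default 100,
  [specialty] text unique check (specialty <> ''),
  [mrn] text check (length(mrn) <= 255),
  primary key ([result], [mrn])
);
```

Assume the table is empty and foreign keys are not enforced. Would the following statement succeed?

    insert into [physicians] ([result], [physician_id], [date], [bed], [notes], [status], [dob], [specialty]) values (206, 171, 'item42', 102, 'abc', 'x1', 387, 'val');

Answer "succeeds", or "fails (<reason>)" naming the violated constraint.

mrn is omitted from the column list and has no DEFAULT, so it would receive NULL.
But mrn is part of the PRIMARY KEY (implied NOT NULL).

fails (NOT NULL on mrn)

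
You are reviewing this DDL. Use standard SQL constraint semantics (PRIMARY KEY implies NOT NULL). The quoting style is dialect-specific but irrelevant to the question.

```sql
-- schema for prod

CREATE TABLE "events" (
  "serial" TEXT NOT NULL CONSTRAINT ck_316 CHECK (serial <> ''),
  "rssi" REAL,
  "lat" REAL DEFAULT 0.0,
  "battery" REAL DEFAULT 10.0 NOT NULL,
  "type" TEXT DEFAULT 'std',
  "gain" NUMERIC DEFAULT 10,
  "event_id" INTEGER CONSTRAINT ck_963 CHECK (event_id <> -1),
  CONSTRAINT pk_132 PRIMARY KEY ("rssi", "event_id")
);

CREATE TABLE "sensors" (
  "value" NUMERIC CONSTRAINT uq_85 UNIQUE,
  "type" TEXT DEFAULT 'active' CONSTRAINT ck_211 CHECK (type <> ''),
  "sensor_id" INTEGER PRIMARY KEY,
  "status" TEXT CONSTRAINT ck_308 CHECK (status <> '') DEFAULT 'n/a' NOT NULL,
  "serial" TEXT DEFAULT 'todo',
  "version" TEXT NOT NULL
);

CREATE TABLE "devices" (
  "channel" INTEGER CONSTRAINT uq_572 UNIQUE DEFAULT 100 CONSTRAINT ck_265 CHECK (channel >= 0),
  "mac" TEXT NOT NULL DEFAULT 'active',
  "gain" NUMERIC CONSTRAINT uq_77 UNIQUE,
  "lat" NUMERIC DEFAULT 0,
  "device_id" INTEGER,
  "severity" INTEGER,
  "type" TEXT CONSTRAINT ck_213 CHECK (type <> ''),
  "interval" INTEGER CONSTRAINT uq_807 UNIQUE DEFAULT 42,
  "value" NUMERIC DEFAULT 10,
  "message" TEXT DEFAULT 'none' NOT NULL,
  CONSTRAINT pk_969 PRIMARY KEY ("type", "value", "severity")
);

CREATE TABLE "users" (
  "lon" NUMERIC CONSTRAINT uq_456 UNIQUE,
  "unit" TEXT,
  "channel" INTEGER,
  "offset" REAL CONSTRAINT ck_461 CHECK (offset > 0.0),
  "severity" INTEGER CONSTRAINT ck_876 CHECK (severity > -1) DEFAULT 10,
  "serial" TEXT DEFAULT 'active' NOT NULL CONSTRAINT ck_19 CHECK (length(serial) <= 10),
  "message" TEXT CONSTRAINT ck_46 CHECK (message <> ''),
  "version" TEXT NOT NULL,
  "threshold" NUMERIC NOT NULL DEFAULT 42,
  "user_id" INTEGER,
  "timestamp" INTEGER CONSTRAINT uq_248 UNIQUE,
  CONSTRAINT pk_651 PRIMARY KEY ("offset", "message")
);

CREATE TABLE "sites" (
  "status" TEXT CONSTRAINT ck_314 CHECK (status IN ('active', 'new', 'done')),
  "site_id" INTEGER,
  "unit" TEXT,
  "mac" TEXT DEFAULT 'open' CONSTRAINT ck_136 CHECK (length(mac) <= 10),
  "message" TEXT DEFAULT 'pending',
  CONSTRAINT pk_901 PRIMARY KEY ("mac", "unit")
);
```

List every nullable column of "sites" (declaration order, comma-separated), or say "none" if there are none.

- status: CHECK does not forbid NULL (a CHECK constraint passes when its expression is NULL) → nullable.
- site_id: no NOT NULL constraint applies → nullable.
- unit: part of the PRIMARY KEY, which implies NOT NULL → not nullable.
- mac: part of the PRIMARY KEY, which implies NOT NULL → not nullable.
- message: DEFAULT only fills an omitted column; an explicit NULL is still allowed → nullable.

status, site_id, message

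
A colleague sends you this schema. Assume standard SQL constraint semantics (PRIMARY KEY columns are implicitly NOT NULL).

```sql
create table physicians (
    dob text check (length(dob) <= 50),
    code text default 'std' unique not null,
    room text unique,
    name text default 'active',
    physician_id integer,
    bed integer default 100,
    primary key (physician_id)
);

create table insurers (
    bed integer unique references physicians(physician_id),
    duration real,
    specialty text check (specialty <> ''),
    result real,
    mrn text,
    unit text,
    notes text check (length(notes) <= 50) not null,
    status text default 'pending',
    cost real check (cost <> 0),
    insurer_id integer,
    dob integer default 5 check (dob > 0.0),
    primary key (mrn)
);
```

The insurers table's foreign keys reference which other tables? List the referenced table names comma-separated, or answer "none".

physicians

- bed REFERENCES physicians(physician_id).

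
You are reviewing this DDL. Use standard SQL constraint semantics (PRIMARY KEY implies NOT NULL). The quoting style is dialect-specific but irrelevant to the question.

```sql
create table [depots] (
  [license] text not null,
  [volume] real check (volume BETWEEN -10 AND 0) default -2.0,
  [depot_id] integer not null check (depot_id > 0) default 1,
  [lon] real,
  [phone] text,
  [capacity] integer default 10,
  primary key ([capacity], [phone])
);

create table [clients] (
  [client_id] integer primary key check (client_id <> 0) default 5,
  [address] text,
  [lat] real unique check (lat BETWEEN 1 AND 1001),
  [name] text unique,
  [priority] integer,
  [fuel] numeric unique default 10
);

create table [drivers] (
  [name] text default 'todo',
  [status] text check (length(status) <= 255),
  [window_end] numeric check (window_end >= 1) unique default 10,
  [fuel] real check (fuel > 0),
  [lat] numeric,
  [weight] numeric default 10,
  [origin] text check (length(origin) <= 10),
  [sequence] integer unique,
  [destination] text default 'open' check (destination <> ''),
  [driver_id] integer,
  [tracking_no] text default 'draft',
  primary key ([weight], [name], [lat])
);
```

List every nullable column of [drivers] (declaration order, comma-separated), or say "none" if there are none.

status, window_end, fuel, origin, sequence, destination, driver_id, tracking_no

- name: part of the PRIMARY KEY, which implies NOT NULL → not nullable.
- status: CHECK does not forbid NULL (a CHECK constraint passes when its expression is NULL) → nullable.
- window_end: CHECK does not forbid NULL (a CHECK constraint passes when its expression is NULL) → nullable.
- fuel: CHECK does not forbid NULL (a CHECK constraint passes when its expression is NULL) → nullable.
- lat: part of the PRIMARY KEY, which implies NOT NULL → not nullable.
- weight: part of the PRIMARY KEY, which implies NOT NULL → not nullable.
- origin: CHECK does not forbid NULL (a CHECK constraint passes when its expression is NULL) → nullable.
- sequence: UNIQUE does not imply NOT NULL → nullable.
- destination: CHECK does not forbid NULL (a CHECK constraint passes when its expression is NULL) → nullable.
- driver_id: no NOT NULL constraint applies → nullable.
- tracking_no: DEFAULT only fills an omitted column; an explicit NULL is still allowed → nullable.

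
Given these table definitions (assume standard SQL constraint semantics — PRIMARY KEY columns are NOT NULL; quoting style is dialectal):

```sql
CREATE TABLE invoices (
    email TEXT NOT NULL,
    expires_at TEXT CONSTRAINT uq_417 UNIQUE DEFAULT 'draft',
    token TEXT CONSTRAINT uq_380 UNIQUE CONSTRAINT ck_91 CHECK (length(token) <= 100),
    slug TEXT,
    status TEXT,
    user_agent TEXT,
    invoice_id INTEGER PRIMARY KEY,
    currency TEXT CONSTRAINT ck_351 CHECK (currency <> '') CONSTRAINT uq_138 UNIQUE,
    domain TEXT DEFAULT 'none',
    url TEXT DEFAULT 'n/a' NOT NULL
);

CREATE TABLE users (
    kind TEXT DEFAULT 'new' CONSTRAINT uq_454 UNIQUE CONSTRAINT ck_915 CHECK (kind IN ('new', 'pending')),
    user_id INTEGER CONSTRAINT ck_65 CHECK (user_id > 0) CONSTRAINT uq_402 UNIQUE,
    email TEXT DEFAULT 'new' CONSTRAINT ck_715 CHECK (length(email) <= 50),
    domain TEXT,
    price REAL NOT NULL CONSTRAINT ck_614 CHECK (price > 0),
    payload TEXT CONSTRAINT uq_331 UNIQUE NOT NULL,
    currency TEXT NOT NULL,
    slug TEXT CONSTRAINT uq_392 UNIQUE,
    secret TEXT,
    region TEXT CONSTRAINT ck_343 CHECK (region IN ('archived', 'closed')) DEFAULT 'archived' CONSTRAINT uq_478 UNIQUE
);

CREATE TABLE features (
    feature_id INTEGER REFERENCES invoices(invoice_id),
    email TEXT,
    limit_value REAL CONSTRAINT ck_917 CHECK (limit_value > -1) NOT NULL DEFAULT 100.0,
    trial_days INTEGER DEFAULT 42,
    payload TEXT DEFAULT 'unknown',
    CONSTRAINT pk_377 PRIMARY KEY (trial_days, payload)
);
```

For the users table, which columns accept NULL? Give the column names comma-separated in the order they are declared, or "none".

kind, user_id, email, domain, slug, secret, region

- kind: CHECK does not forbid NULL (a CHECK constraint passes when its expression is NULL) → nullable.
- user_id: CHECK does not forbid NULL (a CHECK constraint passes when its expression is NULL) → nullable.
- email: CHECK does not forbid NULL (a CHECK constraint passes when its expression is NULL) → nullable.
- domain: no NOT NULL constraint applies → nullable.
- price: declared NOT NULL → not nullable.
- payload: declared NOT NULL → not nullable.
- currency: declared NOT NULL → not nullable.
- slug: UNIQUE does not imply NOT NULL → nullable.
- secret: no NOT NULL constraint applies → nullable.
- region: CHECK does not forbid NULL (a CHECK constraint passes when its expression is NULL) → nullable.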